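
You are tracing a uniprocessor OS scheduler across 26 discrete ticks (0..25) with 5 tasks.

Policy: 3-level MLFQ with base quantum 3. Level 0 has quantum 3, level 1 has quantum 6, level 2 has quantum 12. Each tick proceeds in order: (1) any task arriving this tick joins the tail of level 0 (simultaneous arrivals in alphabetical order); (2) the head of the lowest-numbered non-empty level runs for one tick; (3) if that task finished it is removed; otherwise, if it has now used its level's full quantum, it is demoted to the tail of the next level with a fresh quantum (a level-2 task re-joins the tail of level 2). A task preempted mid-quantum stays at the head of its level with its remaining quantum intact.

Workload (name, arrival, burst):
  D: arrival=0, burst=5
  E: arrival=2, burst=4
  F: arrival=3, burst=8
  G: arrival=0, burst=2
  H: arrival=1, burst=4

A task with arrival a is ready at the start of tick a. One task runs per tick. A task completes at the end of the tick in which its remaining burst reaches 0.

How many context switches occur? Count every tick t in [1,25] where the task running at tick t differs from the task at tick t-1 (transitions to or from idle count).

t=0: L0/L1/L2 = DG/-/- → run D
t=1: L0/L1/L2 = DGH/-/- → run D
t=2: L0/L1/L2 = DGHE/-/- → run D
t=3: L0/L1/L2 = GHEF/D/- → run G
t=4: L0/L1/L2 = GHEF/D/- → run G
t=5: L0/L1/L2 = HEF/D/- → run H
t=6: L0/L1/L2 = HEF/D/- → run H
t=7: L0/L1/L2 = HEF/D/- → run H
t=8: L0/L1/L2 = EF/DH/- → run E
t=9: L0/L1/L2 = EF/DH/- → run E
t=10: L0/L1/L2 = EF/DH/- → run E
t=11: L0/L1/L2 = F/DHE/- → run F
t=12: L0/L1/L2 = F/DHE/- → run F
t=13: L0/L1/L2 = F/DHE/- → run F
t=14: L0/L1/L2 = -/DHEF/- → run D
t=15: L0/L1/L2 = -/DHEF/- → run D
t=16: L0/L1/L2 = -/HEF/- → run H
t=17: L0/L1/L2 = -/EF/- → run E
t=18: L0/L1/L2 = -/F/- → run F
t=19: L0/L1/L2 = -/F/- → run F
t=20: L0/L1/L2 = -/F/- → run F
t=21: L0/L1/L2 = -/F/- → run F
t=22: L0/L1/L2 = -/F/- → run F
t=23: (idle)
t=24: (idle)
t=25: (idle)

context switches = 9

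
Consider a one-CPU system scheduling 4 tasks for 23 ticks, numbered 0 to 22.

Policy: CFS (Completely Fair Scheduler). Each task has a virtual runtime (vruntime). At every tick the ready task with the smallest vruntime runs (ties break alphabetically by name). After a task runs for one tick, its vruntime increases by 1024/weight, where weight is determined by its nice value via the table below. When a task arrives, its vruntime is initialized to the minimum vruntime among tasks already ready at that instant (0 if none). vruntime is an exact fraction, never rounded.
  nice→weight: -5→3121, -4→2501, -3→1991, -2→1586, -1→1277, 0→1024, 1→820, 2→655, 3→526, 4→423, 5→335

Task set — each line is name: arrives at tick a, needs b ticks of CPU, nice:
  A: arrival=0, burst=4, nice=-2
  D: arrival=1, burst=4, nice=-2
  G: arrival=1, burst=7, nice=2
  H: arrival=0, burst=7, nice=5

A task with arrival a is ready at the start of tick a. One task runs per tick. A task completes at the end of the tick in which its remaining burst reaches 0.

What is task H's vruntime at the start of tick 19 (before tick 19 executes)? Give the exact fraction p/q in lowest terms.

t=0: vr[A=0 H=0] → run A
t=1: vr[A=512/793 D=0 G=0 H=0] → run D
t=2: vr[A=512/793 D=512/793 G=0 H=0] → run G
t=3: vr[A=512/793 D=512/793 G=1024/655 H=0] → run H
t=4: vr[A=512/793 D=512/793 G=1024/655 H=1024/335] → run A
t=5: vr[A=1024/793 D=512/793 G=1024/655 H=1024/335] → run D
t=6: vr[A=1024/793 D=1024/793 G=1024/655 H=1024/335] → run A
t=7: vr[A=1536/793 D=1024/793 G=1024/655 H=1024/335] → run D
t=8: vr[A=1536/793 D=1536/793 G=1024/655 H=1024/335] → run G
t=9: vr[A=1536/793 D=1536/793 G=2048/655 H=1024/335] → run A
t=10: vr[D=1536/793 G=2048/655 H=1024/335] → run D
t=11: vr[G=2048/655 H=1024/335] → run H
t=12: vr[G=2048/655 H=2048/335] → run G
t=13: vr[G=3072/655 H=2048/335] → run G
t=14: vr[G=4096/655 H=2048/335] → run H
t=15: vr[G=4096/655 H=3072/335] → run G
t=16: vr[G=1024/131 H=3072/335] → run G
t=17: vr[G=6144/655 H=3072/335] → run H
t=18: vr[G=6144/655 H=4096/335] → run G
t=19: vr[H=4096/335] → run H
t=20: vr[H=1024/67] → run H
t=21: vr[H=6144/335] → run H
t=22: (idle)

vruntime(H, start of tick 19) = 4096/335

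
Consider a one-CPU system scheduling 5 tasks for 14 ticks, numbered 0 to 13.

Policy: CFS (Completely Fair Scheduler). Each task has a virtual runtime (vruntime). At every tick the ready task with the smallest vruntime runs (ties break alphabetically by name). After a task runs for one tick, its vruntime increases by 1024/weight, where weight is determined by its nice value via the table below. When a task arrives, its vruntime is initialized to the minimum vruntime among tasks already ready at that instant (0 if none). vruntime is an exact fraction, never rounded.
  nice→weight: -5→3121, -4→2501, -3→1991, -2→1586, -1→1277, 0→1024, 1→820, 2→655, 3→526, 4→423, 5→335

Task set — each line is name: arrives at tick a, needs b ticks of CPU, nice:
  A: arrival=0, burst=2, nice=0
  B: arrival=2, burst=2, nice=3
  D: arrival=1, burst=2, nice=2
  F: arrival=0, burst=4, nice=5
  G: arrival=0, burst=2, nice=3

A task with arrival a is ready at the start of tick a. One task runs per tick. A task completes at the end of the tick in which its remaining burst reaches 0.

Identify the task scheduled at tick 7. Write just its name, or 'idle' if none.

running at tick 7 = B

t=0: vr[A=0 F=0 G=0] → run A
t=1: vr[A=1 D=0 F=0 G=0] → run D
t=2: vr[A=1 B=0 D=1024/655 F=0 G=0] → run B
t=3: vr[A=1 B=512/263 D=1024/655 F=0 G=0] → run F
t=4: vr[A=1 B=512/263 D=1024/655 F=1024/335 G=0] → run G
t=5: vr[A=1 B=512/263 D=1024/655 F=1024/335 G=512/263] → run A
t=6: vr[B=512/263 D=1024/655 F=1024/335 G=512/263] → run D
t=7: vr[B=512/263 F=1024/335 G=512/263] → run B
t=8: vr[F=1024/335 G=512/263] → run G
t=9: vr[F=1024/335] → run F
t=10: vr[F=2048/335] → run F
t=11: vr[F=3072/335] → run F
t=12: (idle)
t=13: (idle)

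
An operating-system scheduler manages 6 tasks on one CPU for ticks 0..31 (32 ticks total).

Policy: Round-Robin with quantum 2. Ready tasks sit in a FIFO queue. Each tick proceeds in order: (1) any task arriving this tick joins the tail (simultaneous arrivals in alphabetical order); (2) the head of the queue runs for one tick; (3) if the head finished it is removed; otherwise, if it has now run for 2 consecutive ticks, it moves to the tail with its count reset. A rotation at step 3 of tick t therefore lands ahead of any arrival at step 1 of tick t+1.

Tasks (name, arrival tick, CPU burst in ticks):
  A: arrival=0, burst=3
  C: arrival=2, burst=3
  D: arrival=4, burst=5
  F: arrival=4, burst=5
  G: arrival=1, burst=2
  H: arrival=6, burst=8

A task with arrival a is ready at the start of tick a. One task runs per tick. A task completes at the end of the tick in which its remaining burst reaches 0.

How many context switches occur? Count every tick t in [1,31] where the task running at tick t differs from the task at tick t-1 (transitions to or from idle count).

context switches = 14

t=0: queue=[A] q_used=0 → run A
t=1: queue=[A,G] q_used=1 → run A
t=2: queue=[G,A,C] q_used=0 → run G
t=3: queue=[G,A,C] q_used=1 → run G
t=4: queue=[A,C,D,F] q_used=0 → run A
t=5: queue=[C,D,F] q_used=0 → run C
t=6: queue=[C,D,F,H] q_used=1 → run C
t=7: queue=[D,F,H,C] q_used=0 → run D
t=8: queue=[D,F,H,C] q_used=1 → run D
t=9: queue=[F,H,C,D] q_used=0 → run F
t=10: queue=[F,H,C,D] q_used=1 → run F
t=11: queue=[H,C,D,F] q_used=0 → run H
t=12: queue=[H,C,D,F] q_used=1 → run H
t=13: queue=[C,D,F,H] q_used=0 → run C
t=14: queue=[D,F,H] q_used=0 → run D
t=15: queue=[D,F,H] q_used=1 → run D
t=16: queue=[F,H,D] q_used=0 → run F
t=17: queue=[F,H,D] q_used=1 → run F
t=18: queue=[H,D,F] q_used=0 → run H
t=19: queue=[H,D,F] q_used=1 → run H
t=20: queue=[D,F,H] q_used=0 → run D
t=21: queue=[F,H] q_used=0 → run F
t=22: queue=[H] q_used=0 → run H
t=23: queue=[H] q_used=1 → run H
t=24: queue=[H] q_used=0 → run H
t=25: queue=[H] q_used=1 → run H
t=26: (idle)
t=27: (idle)
t=28: (idle)
t=29: (idle)
t=30: (idle)
t=31: (idle)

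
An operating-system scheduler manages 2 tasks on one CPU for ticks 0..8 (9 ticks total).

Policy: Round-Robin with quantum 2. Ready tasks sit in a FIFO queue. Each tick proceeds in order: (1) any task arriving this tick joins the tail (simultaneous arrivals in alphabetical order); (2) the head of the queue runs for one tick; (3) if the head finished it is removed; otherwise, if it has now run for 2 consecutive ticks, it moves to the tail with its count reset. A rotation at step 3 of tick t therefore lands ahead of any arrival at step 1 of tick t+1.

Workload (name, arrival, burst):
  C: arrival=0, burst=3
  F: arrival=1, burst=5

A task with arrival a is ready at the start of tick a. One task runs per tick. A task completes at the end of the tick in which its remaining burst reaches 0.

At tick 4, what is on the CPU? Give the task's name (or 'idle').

running at tick 4 = C

t=0: queue=[C] q_used=0 → run C
t=1: queue=[C,F] q_used=1 → run C
t=2: queue=[F,C] q_used=0 → run F
t=3: queue=[F,C] q_used=1 → run F
t=4: queue=[C,F] q_used=0 → run C
t=5: queue=[F] q_used=0 → run F
t=6: queue=[F] q_used=1 → run F
t=7: queue=[F] q_used=0 → run F
t=8: (idle)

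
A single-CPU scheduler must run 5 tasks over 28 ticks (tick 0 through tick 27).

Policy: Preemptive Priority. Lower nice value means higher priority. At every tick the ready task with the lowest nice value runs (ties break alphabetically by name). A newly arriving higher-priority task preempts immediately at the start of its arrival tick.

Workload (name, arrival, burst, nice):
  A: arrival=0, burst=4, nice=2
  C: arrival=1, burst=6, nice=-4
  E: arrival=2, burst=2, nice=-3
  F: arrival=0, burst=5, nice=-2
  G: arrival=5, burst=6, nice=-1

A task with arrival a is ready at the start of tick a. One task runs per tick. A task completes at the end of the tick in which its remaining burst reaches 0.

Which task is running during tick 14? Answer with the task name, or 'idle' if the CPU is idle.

t=0: ready={A,F} → run F
t=1: ready={A,C,F} → run C
t=2: ready={A,C,E,F} → run C
t=3: ready={A,C,E,F} → run C
t=4: ready={A,C,E,F} → run C
t=5: ready={A,C,E,F,G} → run C
t=6: ready={A,C,E,F,G} → run C
t=7: ready={A,E,F,G} → run E
t=8: ready={A,E,F,G} → run E
t=9: ready={A,F,G} → run F
t=10: ready={A,F,G} → run F
t=11: ready={A,F,G} → run F
t=12: ready={A,F,G} → run F
t=13: ready={A,G} → run G
t=14: ready={A,G} → run G
t=15: ready={A,G} → run G
t=16: ready={A,G} → run G
t=17: ready={A,G} → run G
t=18: ready={A,G} → run G
t=19: ready={A} → run A
t=20: ready={A} → run A
t=21: ready={A} → run A
t=22: ready={A} → run A
t=23: (idle)
t=24: (idle)
t=25: (idle)
t=26: (idle)
t=27: (idle)

running at tick 14 = G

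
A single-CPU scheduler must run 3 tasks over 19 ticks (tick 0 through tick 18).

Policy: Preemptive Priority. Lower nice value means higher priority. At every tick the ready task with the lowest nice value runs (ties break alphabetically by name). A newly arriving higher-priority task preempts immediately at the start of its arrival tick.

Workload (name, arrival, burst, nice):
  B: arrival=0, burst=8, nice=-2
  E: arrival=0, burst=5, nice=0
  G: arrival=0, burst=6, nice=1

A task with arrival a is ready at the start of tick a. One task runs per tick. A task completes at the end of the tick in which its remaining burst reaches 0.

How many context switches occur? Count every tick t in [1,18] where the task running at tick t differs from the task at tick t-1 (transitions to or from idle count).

t=0: ready={B,E,G} → run B
t=1: ready={B,E,G} → run B
t=2: ready={B,E,G} → run B
t=3: ready={B,E,G} → run B
t=4: ready={B,E,G} → run B
t=5: ready={B,E,G} → run B
t=6: ready={B,E,G} → run B
t=7: ready={B,E,G} → run B
t=8: ready={E,G} → run E
t=9: ready={E,G} → run E
t=10: ready={E,G} → run E
t=11: ready={E,G} → run E
t=12: ready={E,G} → run E
t=13: ready={G} → run G
t=14: ready={G} → run G
t=15: ready={G} → run G
t=16: ready={G} → run G
t=17: ready={G} → run G
t=18: ready={G} → run G

context switches = 2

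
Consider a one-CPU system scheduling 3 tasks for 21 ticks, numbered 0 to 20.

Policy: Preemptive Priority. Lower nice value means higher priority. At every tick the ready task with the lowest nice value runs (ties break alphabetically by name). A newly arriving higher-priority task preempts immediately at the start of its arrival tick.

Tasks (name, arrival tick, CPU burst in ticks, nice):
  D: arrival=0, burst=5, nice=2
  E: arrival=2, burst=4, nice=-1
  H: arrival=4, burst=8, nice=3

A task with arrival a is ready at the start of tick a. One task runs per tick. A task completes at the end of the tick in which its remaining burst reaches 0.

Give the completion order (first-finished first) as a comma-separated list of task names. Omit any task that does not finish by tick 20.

completion order = E, D, H

t=0: ready={D} → run D
t=1: ready={D} → run D
t=2: ready={D,E} → run E
t=3: ready={D,E} → run E
t=4: ready={D,E,H} → run E
t=5: ready={D,E,H} → run E
t=6: ready={D,H} → run D
t=7: ready={D,H} → run D
t=8: ready={D,H} → run D
t=9: ready={H} → run H
t=10: ready={H} → run H
t=11: ready={H} → run H
t=12: ready={H} → run H
t=13: ready={H} → run H
t=14: ready={H} → run H
t=15: ready={H} → run H
t=16: ready={H} → run H
t=17: (idle)
t=18: (idle)
t=19: (idle)
t=20: (idle)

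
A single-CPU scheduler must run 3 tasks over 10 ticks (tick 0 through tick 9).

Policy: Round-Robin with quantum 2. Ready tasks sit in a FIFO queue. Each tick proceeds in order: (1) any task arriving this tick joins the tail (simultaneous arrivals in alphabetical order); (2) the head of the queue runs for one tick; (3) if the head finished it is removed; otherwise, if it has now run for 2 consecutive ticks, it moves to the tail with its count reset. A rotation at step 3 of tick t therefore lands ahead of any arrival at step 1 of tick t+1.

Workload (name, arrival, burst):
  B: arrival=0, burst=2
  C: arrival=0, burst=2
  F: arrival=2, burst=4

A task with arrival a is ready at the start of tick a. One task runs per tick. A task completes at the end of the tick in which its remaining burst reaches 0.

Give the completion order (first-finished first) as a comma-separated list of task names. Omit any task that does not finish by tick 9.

completion order = B, C, F

t=0: queue=[B,C] q_used=0 → run B
t=1: queue=[B,C] q_used=1 → run B
t=2: queue=[C,F] q_used=0 → run C
t=3: queue=[C,F] q_used=1 → run C
t=4: queue=[F] q_used=0 → run F
t=5: queue=[F] q_used=1 → run F
t=6: queue=[F] q_used=0 → run F
t=7: queue=[F] q_used=1 → run F
t=8: (idle)
t=9: (idle)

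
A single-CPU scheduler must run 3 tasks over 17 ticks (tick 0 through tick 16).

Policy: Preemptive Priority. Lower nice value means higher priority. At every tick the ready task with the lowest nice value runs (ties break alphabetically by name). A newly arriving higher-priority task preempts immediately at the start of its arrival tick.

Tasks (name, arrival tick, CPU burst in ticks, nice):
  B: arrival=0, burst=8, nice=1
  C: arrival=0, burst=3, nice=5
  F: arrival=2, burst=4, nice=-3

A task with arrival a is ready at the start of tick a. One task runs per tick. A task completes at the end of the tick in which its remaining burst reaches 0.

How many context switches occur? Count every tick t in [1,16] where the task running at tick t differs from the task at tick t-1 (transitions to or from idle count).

t=0: ready={B,C} → run B
t=1: ready={B,C} → run B
t=2: ready={B,C,F} → run F
t=3: ready={B,C,F} → run F
t=4: ready={B,C,F} → run F
t=5: ready={B,C,F} → run F
t=6: ready={B,C} → run B
t=7: ready={B,C} → run B
t=8: ready={B,C} → run B
t=9: ready={B,C} → run B
t=10: ready={B,C} → run B
t=11: ready={B,C} → run B
t=12: ready={C} → run C
t=13: ready={C} → run C
t=14: ready={C} → run C
t=15: (idle)
t=16: (idle)

context switches = 4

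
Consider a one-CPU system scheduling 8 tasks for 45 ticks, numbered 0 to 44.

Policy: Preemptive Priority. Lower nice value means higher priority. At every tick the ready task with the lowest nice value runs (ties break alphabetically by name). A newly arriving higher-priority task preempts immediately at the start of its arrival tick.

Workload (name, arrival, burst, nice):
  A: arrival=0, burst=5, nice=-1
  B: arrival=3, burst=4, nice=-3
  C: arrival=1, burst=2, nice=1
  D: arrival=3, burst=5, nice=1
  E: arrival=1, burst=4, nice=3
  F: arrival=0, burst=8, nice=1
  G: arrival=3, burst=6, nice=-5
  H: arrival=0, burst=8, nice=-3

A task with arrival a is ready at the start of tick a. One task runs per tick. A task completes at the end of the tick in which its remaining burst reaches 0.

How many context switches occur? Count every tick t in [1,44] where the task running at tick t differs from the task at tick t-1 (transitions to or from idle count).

context switches = 9

t=0: ready={A,F,H} → run H
t=1: ready={A,C,E,F,H} → run H
t=2: ready={A,C,E,F,H} → run H
t=3: ready={A,B,C,D,E,F,G,H} → run G
t=4: ready={A,B,C,D,E,F,G,H} → run G
t=5: ready={A,B,C,D,E,F,G,H} → run G
t=6: ready={A,B,C,D,E,F,G,H} → run G
t=7: ready={A,B,C,D,E,F,G,H} → run G
t=8: ready={A,B,C,D,E,F,G,H} → run G
t=9: ready={A,B,C,D,E,F,H} → run B
t=10: ready={A,B,C,D,E,F,H} → run B
t=11: ready={A,B,C,D,E,F,H} → run B
t=12: ready={A,B,C,D,E,F,H} → run B
t=13: ready={A,C,D,E,F,H} → run H
t=14: ready={A,C,D,E,F,H} → run H
t=15: ready={A,C,D,E,F,H} → run H
t=16: ready={A,C,D,E,F,H} → run H
t=17: ready={A,C,D,E,F,H} → run H
t=18: ready={A,C,D,E,F} → run A
t=19: ready={A,C,D,E,F} → run A
t=20: ready={A,C,D,E,F} → run A
t=21: ready={A,C,D,E,F} → run A
t=22: ready={A,C,D,E,F} → run A
t=23: ready={C,D,E,F} → run C
t=24: ready={C,D,E,F} → run C
t=25: ready={D,E,F} → run D
t=26: ready={D,E,F} → run D
t=27: ready={D,E,F} → run D
t=28: ready={D,E,F} → run D
t=29: ready={D,E,F} → run D
t=30: ready={E,F} → run F
t=31: ready={E,F} → run F
t=32: ready={E,F} → run F
t=33: ready={E,F} → run F
t=34: ready={E,F} → run F
t=35: ready={E,F} → run F
t=36: ready={E,F} → run F
t=37: ready={E,F} → run F
t=38: ready={E} → run E
t=39: ready={E} → run E
t=40: ready={E} → run E
t=41: ready={E} → run E
t=42: (idle)
t=43: (idle)
t=44: (idle)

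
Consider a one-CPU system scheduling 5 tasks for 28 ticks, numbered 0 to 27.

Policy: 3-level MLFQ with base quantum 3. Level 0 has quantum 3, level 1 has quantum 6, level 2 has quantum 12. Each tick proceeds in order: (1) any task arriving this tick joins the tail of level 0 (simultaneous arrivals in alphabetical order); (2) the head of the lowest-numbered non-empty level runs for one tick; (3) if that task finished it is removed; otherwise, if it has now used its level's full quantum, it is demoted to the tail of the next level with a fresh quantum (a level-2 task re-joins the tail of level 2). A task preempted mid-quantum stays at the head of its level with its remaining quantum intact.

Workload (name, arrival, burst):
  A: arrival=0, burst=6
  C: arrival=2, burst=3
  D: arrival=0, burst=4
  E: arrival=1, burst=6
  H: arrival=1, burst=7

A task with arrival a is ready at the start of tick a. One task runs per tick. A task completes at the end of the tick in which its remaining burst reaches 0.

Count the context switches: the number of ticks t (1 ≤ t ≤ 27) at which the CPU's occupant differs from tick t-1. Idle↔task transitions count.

t=0: L0/L1/L2 = AD/-/- → run A
t=1: L0/L1/L2 = ADEH/-/- → run A
t=2: L0/L1/L2 = ADEHC/-/- → run A
t=3: L0/L1/L2 = DEHC/A/- → run D
t=4: L0/L1/L2 = DEHC/A/- → run D
t=5: L0/L1/L2 = DEHC/A/- → run D
t=6: L0/L1/L2 = EHC/AD/- → run E
t=7: L0/L1/L2 = EHC/AD/- → run E
t=8: L0/L1/L2 = EHC/AD/- → run E
t=9: L0/L1/L2 = HC/ADE/- → run H
t=10: L0/L1/L2 = HC/ADE/- → run H
t=11: L0/L1/L2 = HC/ADE/- → run H
t=12: L0/L1/L2 = C/ADEH/- → run C
t=13: L0/L1/L2 = C/ADEH/- → run C
t=14: L0/L1/L2 = C/ADEH/- → run C
t=15: L0/L1/L2 = -/ADEH/- → run A
t=16: L0/L1/L2 = -/ADEH/- → run A
t=17: L0/L1/L2 = -/ADEH/- → run A
t=18: L0/L1/L2 = -/DEH/- → run D
t=19: L0/L1/L2 = -/EH/- → run E
t=20: L0/L1/L2 = -/EH/- → run E
t=21: L0/L1/L2 = -/EH/- → run E
t=22: L0/L1/L2 = -/H/- → run H
t=23: L0/L1/L2 = -/H/- → run H
t=24: L0/L1/L2 = -/H/- → run H
t=25: L0/L1/L2 = -/H/- → run H
t=26: (idle)
t=27: (idle)

context switches = 9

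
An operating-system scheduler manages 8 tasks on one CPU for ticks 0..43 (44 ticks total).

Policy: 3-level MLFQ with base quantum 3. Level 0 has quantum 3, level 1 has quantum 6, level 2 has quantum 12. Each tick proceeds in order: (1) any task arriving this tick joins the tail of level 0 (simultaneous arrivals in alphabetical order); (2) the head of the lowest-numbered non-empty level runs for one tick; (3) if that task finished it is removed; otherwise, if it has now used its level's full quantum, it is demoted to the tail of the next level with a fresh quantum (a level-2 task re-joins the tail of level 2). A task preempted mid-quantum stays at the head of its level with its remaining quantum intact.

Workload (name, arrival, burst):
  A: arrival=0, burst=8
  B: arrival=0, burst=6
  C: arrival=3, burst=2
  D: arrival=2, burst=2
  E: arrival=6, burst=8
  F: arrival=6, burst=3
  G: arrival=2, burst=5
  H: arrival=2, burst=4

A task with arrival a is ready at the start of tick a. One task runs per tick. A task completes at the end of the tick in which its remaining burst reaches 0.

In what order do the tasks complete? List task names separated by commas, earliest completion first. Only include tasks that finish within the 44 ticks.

completion order = D, C, F, A, B, G, H, E

t=0: L0/L1/L2 = AB/-/- → run A
t=1: L0/L1/L2 = AB/-/- → run A
t=2: L0/L1/L2 = ABDGH/-/- → run A
t=3: L0/L1/L2 = BDGHC/A/- → run B
t=4: L0/L1/L2 = BDGHC/A/- → run B
t=5: L0/L1/L2 = BDGHC/A/- → run B
t=6: L0/L1/L2 = DGHCEF/AB/- → run D
t=7: L0/L1/L2 = DGHCEF/AB/- → run D
t=8: L0/L1/L2 = GHCEF/AB/- → run G
t=9: L0/L1/L2 = GHCEF/AB/- → run G
t=10: L0/L1/L2 = GHCEF/AB/- → run G
t=11: L0/L1/L2 = HCEF/ABG/- → run H
t=12: L0/L1/L2 = HCEF/ABG/- → run H
t=13: L0/L1/L2 = HCEF/ABG/- → run H
t=14: L0/L1/L2 = CEF/ABGH/- → run C
t=15: L0/L1/L2 = CEF/ABGH/- → run C
t=16: L0/L1/L2 = EF/ABGH/- → run E
t=17: L0/L1/L2 = EF/ABGH/- → run E
t=18: L0/L1/L2 = EF/ABGH/- → run E
t=19: L0/L1/L2 = F/ABGHE/- → run F
t=20: L0/L1/L2 = F/ABGHE/- → run F
t=21: L0/L1/L2 = F/ABGHE/- → run F
t=22: L0/L1/L2 = -/ABGHE/- → run A
t=23: L0/L1/L2 = -/ABGHE/- → run A
t=24: L0/L1/L2 = -/ABGHE/- → run A
t=25: L0/L1/L2 = -/ABGHE/- → run A
t=26: L0/L1/L2 = -/ABGHE/- → run A
t=27: L0/L1/L2 = -/BGHE/- → run B
t=28: L0/L1/L2 = -/BGHE/- → run B
t=29: L0/L1/L2 = -/BGHE/- → run B
t=30: L0/L1/L2 = -/GHE/- → run G
t=31: L0/L1/L2 = -/GHE/- → run G
t=32: L0/L1/L2 = -/HE/- → run H
t=33: L0/L1/L2 = -/E/- → run E
t=34: L0/L1/L2 = -/E/- → run E
t=35: L0/L1/L2 = -/E/- → run E
t=36: L0/L1/L2 = -/E/- → run E
t=37: L0/L1/L2 = -/E/- → run E
t=38: (idle)
t=39: (idle)
t=40: (idle)
t=41: (idle)
t=42: (idle)
t=43: (idle)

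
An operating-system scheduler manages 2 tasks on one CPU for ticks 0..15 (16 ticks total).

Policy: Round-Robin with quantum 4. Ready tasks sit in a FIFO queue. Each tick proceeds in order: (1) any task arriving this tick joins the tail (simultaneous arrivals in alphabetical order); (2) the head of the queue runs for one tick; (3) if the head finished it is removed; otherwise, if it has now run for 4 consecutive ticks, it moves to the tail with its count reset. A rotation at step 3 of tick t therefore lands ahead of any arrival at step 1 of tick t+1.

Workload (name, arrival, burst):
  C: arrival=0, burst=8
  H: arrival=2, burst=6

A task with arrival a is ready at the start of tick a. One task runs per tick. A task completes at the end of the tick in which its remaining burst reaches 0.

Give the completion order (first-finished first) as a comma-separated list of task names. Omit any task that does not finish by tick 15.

t=0: queue=[C] q_used=0 → run C
t=1: queue=[C] q_used=1 → run C
t=2: queue=[C,H] q_used=2 → run C
t=3: queue=[C,H] q_used=3 → run C
t=4: queue=[H,C] q_used=0 → run H
t=5: queue=[H,C] q_used=1 → run H
t=6: queue=[H,C] q_used=2 → run H
t=7: queue=[H,C] q_used=3 → run H
t=8: queue=[C,H] q_used=0 → run C
t=9: queue=[C,H] q_used=1 → run C
t=10: queue=[C,H] q_used=2 → run C
t=11: queue=[C,H] q_used=3 → run C
t=12: queue=[H] q_used=0 → run H
t=13: queue=[H] q_used=1 → run H
t=14: (idle)
t=15: (idle)

completion order = C, H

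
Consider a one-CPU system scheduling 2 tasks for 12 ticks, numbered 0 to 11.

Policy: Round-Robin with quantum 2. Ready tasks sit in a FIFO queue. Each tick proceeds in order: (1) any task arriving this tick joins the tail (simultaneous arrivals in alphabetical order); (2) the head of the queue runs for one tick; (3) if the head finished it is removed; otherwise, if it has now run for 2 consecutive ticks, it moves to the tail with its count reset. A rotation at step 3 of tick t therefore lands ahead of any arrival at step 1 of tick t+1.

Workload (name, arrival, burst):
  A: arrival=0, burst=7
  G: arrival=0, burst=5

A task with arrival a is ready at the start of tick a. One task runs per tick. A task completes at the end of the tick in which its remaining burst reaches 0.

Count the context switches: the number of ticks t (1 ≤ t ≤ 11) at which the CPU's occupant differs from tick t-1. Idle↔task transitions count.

t=0: queue=[A,G] q_used=0 → run A
t=1: queue=[A,G] q_used=1 → run A
t=2: queue=[G,A] q_used=0 → run G
t=3: queue=[G,A] q_used=1 → run G
t=4: queue=[A,G] q_used=0 → run A
t=5: queue=[A,G] q_used=1 → run A
t=6: queue=[G,A] q_used=0 → run G
t=7: queue=[G,A] q_used=1 → run G
t=8: queue=[A,G] q_used=0 → run A
t=9: queue=[A,G] q_used=1 → run A
t=10: queue=[G,A] q_used=0 → run G
t=11: queue=[A] q_used=0 → run A

context switches = 6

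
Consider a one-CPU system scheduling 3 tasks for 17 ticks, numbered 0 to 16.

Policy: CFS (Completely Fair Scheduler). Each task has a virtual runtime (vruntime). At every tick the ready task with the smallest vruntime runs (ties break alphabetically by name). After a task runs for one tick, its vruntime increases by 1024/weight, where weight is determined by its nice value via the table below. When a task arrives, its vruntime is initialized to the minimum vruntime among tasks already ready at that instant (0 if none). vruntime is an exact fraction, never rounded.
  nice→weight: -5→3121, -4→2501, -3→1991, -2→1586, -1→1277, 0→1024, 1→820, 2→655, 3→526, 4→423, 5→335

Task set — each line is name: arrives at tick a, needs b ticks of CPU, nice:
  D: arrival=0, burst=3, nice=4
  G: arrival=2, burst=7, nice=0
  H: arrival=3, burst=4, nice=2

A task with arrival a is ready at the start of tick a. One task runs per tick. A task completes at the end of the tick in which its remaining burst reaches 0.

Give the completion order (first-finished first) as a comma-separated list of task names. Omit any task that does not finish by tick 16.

t=0: vr[D=0] → run D
t=1: vr[D=1024/423] → run D
t=2: vr[D=2048/423 G=2048/423] → run D
t=3: vr[G=2048/423 H=2048/423] → run G
t=4: vr[G=2471/423 H=2048/423] → run H
t=5: vr[G=2471/423 H=1774592/277065] → run G
t=6: vr[G=2894/423 H=1774592/277065] → run H
t=7: vr[G=2894/423 H=2207744/277065] → run G
t=8: vr[G=3317/423 H=2207744/277065] → run G
t=9: vr[G=3740/423 H=2207744/277065] → run H
t=10: vr[G=3740/423 H=2640896/277065] → run G
t=11: vr[G=4163/423 H=2640896/277065] → run H
t=12: vr[G=4163/423] → run G
t=13: vr[G=4586/423] → run G
t=14: (idle)
t=15: (idle)
t=16: (idle)

completion order = D, H, G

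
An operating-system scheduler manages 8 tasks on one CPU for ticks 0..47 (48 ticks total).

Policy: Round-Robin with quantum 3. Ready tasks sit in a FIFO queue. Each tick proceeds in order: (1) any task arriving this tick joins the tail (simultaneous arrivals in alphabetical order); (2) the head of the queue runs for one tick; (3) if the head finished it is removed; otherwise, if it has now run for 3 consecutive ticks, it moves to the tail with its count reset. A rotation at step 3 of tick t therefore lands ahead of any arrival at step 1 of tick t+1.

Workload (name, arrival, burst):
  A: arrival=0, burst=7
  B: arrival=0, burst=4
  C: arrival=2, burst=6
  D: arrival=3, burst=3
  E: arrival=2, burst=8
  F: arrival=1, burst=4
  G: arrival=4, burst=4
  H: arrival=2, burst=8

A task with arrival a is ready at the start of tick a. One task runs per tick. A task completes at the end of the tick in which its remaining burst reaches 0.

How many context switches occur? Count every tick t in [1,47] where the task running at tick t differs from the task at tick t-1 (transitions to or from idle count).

t=0: queue=[A,B] q_used=0 → run A
t=1: queue=[A,B,F] q_used=1 → run A
t=2: queue=[A,B,F,C,E,H] q_used=2 → run A
t=3: queue=[B,F,C,E,H,A,D] q_used=0 → run B
t=4: queue=[B,F,C,E,H,A,D,G] q_used=1 → run B
t=5: queue=[B,F,C,E,H,A,D,G] q_used=2 → run B
t=6: queue=[F,C,E,H,A,D,G,B] q_used=0 → run F
t=7: queue=[F,C,E,H,A,D,G,B] q_used=1 → run F
t=8: queue=[F,C,E,H,A,D,G,B] q_used=2 → run F
t=9: queue=[C,E,H,A,D,G,B,F] q_used=0 → run C
t=10: queue=[C,E,H,A,D,G,B,F] q_used=1 → run C
t=11: queue=[C,E,H,A,D,G,B,F] q_used=2 → run C
t=12: queue=[E,H,A,D,G,B,F,C] q_used=0 → run E
t=13: queue=[E,H,A,D,G,B,F,C] q_used=1 → run E
t=14: queue=[E,H,A,D,G,B,F,C] q_used=2 → run E
t=15: queue=[H,A,D,G,B,F,C,E] q_used=0 → run H
t=16: queue=[H,A,D,G,B,F,C,E] q_used=1 → run H
t=17: queue=[H,A,D,G,B,F,C,E] q_used=2 → run H
t=18: queue=[A,D,G,B,F,C,E,H] q_used=0 → run A
t=19: queue=[A,D,G,B,F,C,E,H] q_used=1 → run A
t=20: queue=[A,D,G,B,F,C,E,H] q_used=2 → run A
t=21: queue=[D,G,B,F,C,E,H,A] q_used=0 → run D
t=22: queue=[D,G,B,F,C,E,H,A] q_used=1 → run D
t=23: queue=[D,G,B,F,C,E,H,A] q_used=2 → run D
t=24: queue=[G,B,F,C,E,H,A] q_used=0 → run G
t=25: queue=[G,B,F,C,E,H,A] q_used=1 → run G
t=26: queue=[G,B,F,C,E,H,A] q_used=2 → run G
t=27: queue=[B,F,C,E,H,A,G] q_used=0 → run B
t=28: queue=[F,C,E,H,A,G] q_used=0 → run F
t=29: queue=[C,E,H,A,G] q_used=0 → run C
t=30: queue=[C,E,H,A,G] q_used=1 → run C
t=31: queue=[C,E,H,A,G] q_used=2 → run C
t=32: queue=[E,H,A,G] q_used=0 → run E
t=33: queue=[E,H,A,G] q_used=1 → run E
t=34: queue=[E,H,A,G] q_used=2 → run E
t=35: queue=[H,A,G,E] q_used=0 → run H
t=36: queue=[H,A,G,E] q_used=1 → run H
t=37: queue=[H,A,G,E] q_used=2 → run H
t=38: queue=[A,G,E,H] q_used=0 → run A
t=39: queue=[G,E,H] q_used=0 → run G
t=40: queue=[E,H] q_used=0 → run E
t=41: queue=[E,H] q_used=1 → run E
t=42: queue=[H] q_used=0 → run H
t=43: queue=[H] q_used=1 → run H
t=44: (idle)
t=45: (idle)
t=46: (idle)
t=47: (idle)

context switches = 18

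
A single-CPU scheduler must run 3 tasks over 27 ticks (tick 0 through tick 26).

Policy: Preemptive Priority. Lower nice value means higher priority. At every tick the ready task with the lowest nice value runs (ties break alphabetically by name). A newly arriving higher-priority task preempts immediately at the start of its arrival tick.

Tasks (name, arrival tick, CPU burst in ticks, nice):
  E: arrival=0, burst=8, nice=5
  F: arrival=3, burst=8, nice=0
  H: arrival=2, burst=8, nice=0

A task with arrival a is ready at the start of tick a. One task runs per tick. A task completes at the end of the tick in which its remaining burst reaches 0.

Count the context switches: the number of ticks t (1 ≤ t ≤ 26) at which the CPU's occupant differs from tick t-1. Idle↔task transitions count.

context switches = 5

t=0: ready={E} → run E
t=1: ready={E} → run E
t=2: ready={E,H} → run H
t=3: ready={E,F,H} → run F
t=4: ready={E,F,H} → run F
t=5: ready={E,F,H} → run F
t=6: ready={E,F,H} → run F
t=7: ready={E,F,H} → run F
t=8: ready={E,F,H} → run F
t=9: ready={E,F,H} → run F
t=10: ready={E,F,H} → run F
t=11: ready={E,H} → run H
t=12: ready={E,H} → run H
t=13: ready={E,H} → run H
t=14: ready={E,H} → run H
t=15: ready={E,H} → run H
t=16: ready={E,H} → run H
t=17: ready={E,H} → run H
t=18: ready={E} → run E
t=19: ready={E} → run E
t=20: ready={E} → run E
t=21: ready={E} → run E
t=22: ready={E} → run E
t=23: ready={E} → run E
t=24: (idle)
t=25: (idle)
t=26: (idle)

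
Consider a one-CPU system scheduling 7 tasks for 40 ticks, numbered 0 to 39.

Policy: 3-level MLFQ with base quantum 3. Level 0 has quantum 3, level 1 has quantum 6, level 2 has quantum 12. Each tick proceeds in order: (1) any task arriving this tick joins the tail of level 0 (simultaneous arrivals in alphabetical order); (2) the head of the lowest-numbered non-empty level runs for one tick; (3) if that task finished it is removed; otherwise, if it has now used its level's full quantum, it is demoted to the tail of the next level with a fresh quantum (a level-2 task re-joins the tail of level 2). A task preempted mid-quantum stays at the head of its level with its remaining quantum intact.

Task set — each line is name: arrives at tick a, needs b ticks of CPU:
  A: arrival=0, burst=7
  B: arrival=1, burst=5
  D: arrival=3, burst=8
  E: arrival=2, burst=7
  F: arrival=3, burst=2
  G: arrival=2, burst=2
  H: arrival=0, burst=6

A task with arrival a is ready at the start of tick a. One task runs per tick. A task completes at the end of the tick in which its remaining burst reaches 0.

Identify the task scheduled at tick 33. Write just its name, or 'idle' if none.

running at tick 33 = D

t=0: L0/L1/L2 = AH/-/- → run A
t=1: L0/L1/L2 = AHB/-/- → run A
t=2: L0/L1/L2 = AHBEG/-/- → run A
t=3: L0/L1/L2 = HBEGDF/A/- → run H
t=4: L0/L1/L2 = HBEGDF/A/- → run H
t=5: L0/L1/L2 = HBEGDF/A/- → run H
t=6: L0/L1/L2 = BEGDF/AH/- → run B
t=7: L0/L1/L2 = BEGDF/AH/- → run B
t=8: L0/L1/L2 = BEGDF/AH/- → run B
t=9: L0/L1/L2 = EGDF/AHB/- → run E
t=10: L0/L1/L2 = EGDF/AHB/- → run E
t=11: L0/L1/L2 = EGDF/AHB/- → run E
t=12: L0/L1/L2 = GDF/AHBE/- → run G
t=13: L0/L1/L2 = GDF/AHBE/- → run G
t=14: L0/L1/L2 = DF/AHBE/- → run D
t=15: L0/L1/L2 = DF/AHBE/- → run D
t=16: L0/L1/L2 = DF/AHBE/- → run D
t=17: L0/L1/L2 = F/AHBED/- → run F
t=18: L0/L1/L2 = F/AHBED/- → run F
t=19: L0/L1/L2 = -/AHBED/- → run A
t=20: L0/L1/L2 = -/AHBED/- → run A
t=21: L0/L1/L2 = -/AHBED/- → run A
t=22: L0/L1/L2 = -/AHBED/- → run A
t=23: L0/L1/L2 = -/HBED/- → run H
t=24: L0/L1/L2 = -/HBED/- → run H
t=25: L0/L1/L2 = -/HBED/- → run H
t=26: L0/L1/L2 = -/BED/- → run B
t=27: L0/L1/L2 = -/BED/- → run B
t=28: L0/L1/L2 = -/ED/- → run E
t=29: L0/L1/L2 = -/ED/- → run E
t=30: L0/L1/L2 = -/ED/- → run E
t=31: L0/L1/L2 = -/ED/- → run E
t=32: L0/L1/L2 = -/D/- → run D
t=33: L0/L1/L2 = -/D/- → run D
t=34: L0/L1/L2 = -/D/- → run D
t=35: L0/L1/L2 = -/D/- → run D
t=36: L0/L1/L2 = -/D/- → run D
t=37: (idle)
t=38: (idle)
t=39: (idle)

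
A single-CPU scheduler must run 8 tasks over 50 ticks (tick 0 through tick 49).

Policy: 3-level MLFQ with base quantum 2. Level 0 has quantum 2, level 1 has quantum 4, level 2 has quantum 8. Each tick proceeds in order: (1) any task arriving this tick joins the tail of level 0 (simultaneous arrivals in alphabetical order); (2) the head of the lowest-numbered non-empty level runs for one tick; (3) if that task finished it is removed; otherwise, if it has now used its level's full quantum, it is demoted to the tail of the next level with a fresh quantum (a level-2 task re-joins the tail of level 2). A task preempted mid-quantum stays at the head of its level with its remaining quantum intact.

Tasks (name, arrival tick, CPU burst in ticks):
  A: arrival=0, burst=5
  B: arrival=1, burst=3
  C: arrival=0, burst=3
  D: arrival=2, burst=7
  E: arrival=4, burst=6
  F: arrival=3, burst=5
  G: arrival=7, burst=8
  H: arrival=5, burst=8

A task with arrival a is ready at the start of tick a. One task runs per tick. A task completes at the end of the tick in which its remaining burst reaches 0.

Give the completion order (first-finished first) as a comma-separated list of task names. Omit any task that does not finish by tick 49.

t=0: L0/L1/L2 = AC/-/- → run A
t=1: L0/L1/L2 = ACB/-/- → run A
t=2: L0/L1/L2 = CBD/A/- → run C
t=3: L0/L1/L2 = CBDF/A/- → run C
t=4: L0/L1/L2 = BDFE/AC/- → run B
t=5: L0/L1/L2 = BDFEH/AC/- → run B
t=6: L0/L1/L2 = DFEH/ACB/- → run D
t=7: L0/L1/L2 = DFEHG/ACB/- → run D
t=8: L0/L1/L2 = FEHG/ACBD/- → run F
t=9: L0/L1/L2 = FEHG/ACBD/- → run F
t=10: L0/L1/L2 = EHG/ACBDF/- → run E
t=11: L0/L1/L2 = EHG/ACBDF/- → run E
t=12: L0/L1/L2 = HG/ACBDFE/- → run H
t=13: L0/L1/L2 = HG/ACBDFE/- → run H
t=14: L0/L1/L2 = G/ACBDFEH/- → run G
t=15: L0/L1/L2 = G/ACBDFEH/- → run G
t=16: L0/L1/L2 = -/ACBDFEHG/- → run A
t=17: L0/L1/L2 = -/ACBDFEHG/- → run A
t=18: L0/L1/L2 = -/ACBDFEHG/- → run A
t=19: L0/L1/L2 = -/CBDFEHG/- → run C
t=20: L0/L1/L2 = -/BDFEHG/- → run B
t=21: L0/L1/L2 = -/DFEHG/- → run D
t=22: L0/L1/L2 = -/DFEHG/- → run D
t=23: L0/L1/L2 = -/DFEHG/- → run D
t=24: L0/L1/L2 = -/DFEHG/- → run D
t=25: L0/L1/L2 = -/FEHG/D → run F
t=26: L0/L1/L2 = -/FEHG/D → run F
t=27: L0/L1/L2 = -/FEHG/D → run F
t=28: L0/L1/L2 = -/EHG/D → run E
t=29: L0/L1/L2 = -/EHG/D → run E
t=30: L0/L1/L2 = -/EHG/D → run E
t=31: L0/L1/L2 = -/EHG/D → run E
t=32: L0/L1/L2 = -/HG/D → run H
t=33: L0/L1/L2 = -/HG/D → run H
t=34: L0/L1/L2 = -/HG/D → run H
t=35: L0/L1/L2 = -/HG/D → run H
t=36: L0/L1/L2 = -/G/DH → run G
t=37: L0/L1/L2 = -/G/DH → run G
t=38: L0/L1/L2 = -/G/DH → run G
t=39: L0/L1/L2 = -/G/DH → run G
t=40: L0/L1/L2 = -/-/DHG → run D
t=41: L0/L1/L2 = -/-/HG → run H
t=42: L0/L1/L2 = -/-/HG → run H
t=43: L0/L1/L2 = -/-/G → run G
t=44: L0/L1/L2 = -/-/G → run G
t=45: (idle)
t=46: (idle)
t=47: (idle)
t=48: (idle)
t=49: (idle)

completion order = A, C, B, F, E, D, H, G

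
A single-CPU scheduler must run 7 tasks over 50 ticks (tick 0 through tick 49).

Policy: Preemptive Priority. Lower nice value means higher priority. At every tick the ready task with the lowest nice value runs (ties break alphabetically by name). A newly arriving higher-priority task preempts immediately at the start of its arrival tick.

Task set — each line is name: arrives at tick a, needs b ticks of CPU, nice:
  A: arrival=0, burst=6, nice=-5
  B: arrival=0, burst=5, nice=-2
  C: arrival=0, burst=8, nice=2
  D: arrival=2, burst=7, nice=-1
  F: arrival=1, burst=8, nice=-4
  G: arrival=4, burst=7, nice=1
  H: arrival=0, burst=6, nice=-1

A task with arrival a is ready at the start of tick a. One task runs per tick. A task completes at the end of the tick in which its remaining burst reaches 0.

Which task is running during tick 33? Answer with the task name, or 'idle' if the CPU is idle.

t=0: ready={A,B,C,H} → run A
t=1: ready={A,B,C,F,H} → run A
t=2: ready={A,B,C,D,F,H} → run A
t=3: ready={A,B,C,D,F,H} → run A
t=4: ready={A,B,C,D,F,G,H} → run A
t=5: ready={A,B,C,D,F,G,H} → run A
t=6: ready={B,C,D,F,G,H} → run F
t=7: ready={B,C,D,F,G,H} → run F
t=8: ready={B,C,D,F,G,H} → run F
t=9: ready={B,C,D,F,G,H} → run F
t=10: ready={B,C,D,F,G,H} → run F
t=11: ready={B,C,D,F,G,H} → run F
t=12: ready={B,C,D,F,G,H} → run F
t=13: ready={B,C,D,F,G,H} → run F
t=14: ready={B,C,D,G,H} → run B
t=15: ready={B,C,D,G,H} → run B
t=16: ready={B,C,D,G,H} → run B
t=17: ready={B,C,D,G,H} → run B
t=18: ready={B,C,D,G,H} → run B
t=19: ready={C,D,G,H} → run D
t=20: ready={C,D,G,H} → run D
t=21: ready={C,D,G,H} → run D
t=22: ready={C,D,G,H} → run D
t=23: ready={C,D,G,H} → run D
t=24: ready={C,D,G,H} → run D
t=25: ready={C,D,G,H} → run D
t=26: ready={C,G,H} → run H
t=27: ready={C,G,H} → run H
t=28: ready={C,G,H} → run H
t=29: ready={C,G,H} → run H
t=30: ready={C,G,H} → run H
t=31: ready={C,G,H} → run H
t=32: ready={C,G} → run G
t=33: ready={C,G} → run G
t=34: ready={C,G} → run G
t=35: ready={C,G} → run G
t=36: ready={C,G} → run G
t=37: ready={C,G} → run G
t=38: ready={C,G} → run G
t=39: ready={C} → run C
t=40: ready={C} → run C
t=41: ready={C} → run C
t=42: ready={C} → run C
t=43: ready={C} → run C
t=44: ready={C} → run C
t=45: ready={C} → run C
t=46: ready={C} → run C
t=47: (idle)
t=48: (idle)
t=49: (idle)

running at tick 33 = G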